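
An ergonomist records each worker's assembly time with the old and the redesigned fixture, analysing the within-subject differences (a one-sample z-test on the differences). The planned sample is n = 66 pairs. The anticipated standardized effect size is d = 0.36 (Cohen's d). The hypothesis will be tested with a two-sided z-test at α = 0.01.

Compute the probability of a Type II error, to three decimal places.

β ≈ 0.364

Noncentrality parameter: δ = d·√n = 0.36 × √66 = 2.9247
Critical value for a two-sided test at α = 0.01: z_{α/2} = 2.576.
Power = Φ(δ − 2.576) + Φ(−δ − 2.576) = Φ(0.349) + Φ(-5.500) = 0.6364 + 0.0000 = 0.6364.
Type II error: β = 1 − power = 1 − 0.6364 = 0.3636.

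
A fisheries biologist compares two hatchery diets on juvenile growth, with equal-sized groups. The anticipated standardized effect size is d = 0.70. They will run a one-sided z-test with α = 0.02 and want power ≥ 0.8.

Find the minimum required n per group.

n = 35 per group

Set Φ(δ − 2.054) = 0.8; then δ − 2.054 = Φ⁻¹(0.8) = 0.842, giving δ = 2.895.
δ = d·√(n/2) ⇒ n = 2(δ/d)² = 2 × (2.895 / 0.70)² = 34.22.
Rounding up, n = 35 per group.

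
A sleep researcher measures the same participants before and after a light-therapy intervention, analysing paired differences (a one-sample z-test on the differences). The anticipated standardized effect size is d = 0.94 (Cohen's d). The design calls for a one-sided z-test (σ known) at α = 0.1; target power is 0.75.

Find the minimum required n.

Set Φ(δ − 1.282) = 0.75; then δ − 1.282 = Φ⁻¹(0.75) = 0.674, giving δ = 1.956.
δ = d·√n ⇒ n = (δ/d)² = (1.956 / 0.94)² = 4.33.
Round up to the next whole unit.

n = 5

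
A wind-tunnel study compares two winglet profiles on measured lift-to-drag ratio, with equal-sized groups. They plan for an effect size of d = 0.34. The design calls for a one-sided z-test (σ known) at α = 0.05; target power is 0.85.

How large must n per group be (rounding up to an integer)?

For power 0.85 need Φ(δ − z_{0.05}) = 0.85, so δ = z_{0.05} + z_{0.15} = 1.645 + 1.036 = 2.681.
δ = d·√(n/2) ⇒ n = 2(δ/d)² = 2 × (2.681 / 0.34)² = 124.38.
Round up to the next whole unit.

n = 125 per group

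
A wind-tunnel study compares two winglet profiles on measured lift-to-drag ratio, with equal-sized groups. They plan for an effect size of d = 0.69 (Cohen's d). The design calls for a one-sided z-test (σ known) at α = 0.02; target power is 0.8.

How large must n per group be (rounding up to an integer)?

Set Φ(δ − 2.054) = 0.8; then δ − 2.054 = Φ⁻¹(0.8) = 0.842, giving δ = 2.895.
δ = d·√(n/2) ⇒ n = 2(δ/d)² = 2 × (2.895 / 0.69)² = 35.22.
Rounding up, n = 36 per group.

n = 36 per group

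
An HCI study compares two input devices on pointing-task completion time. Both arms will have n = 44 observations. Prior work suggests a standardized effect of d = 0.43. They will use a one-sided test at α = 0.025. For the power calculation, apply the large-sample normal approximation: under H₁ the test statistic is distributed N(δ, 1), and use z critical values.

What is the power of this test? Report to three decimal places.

Power ≈ 0.523

Noncentrality parameter: δ = d·√(n/2) = 0.43 × √(44/2) = 2.0169
Critical value for a one-sided test at α = 0.025: z_α = 1.960.
Power = P(Z > 1.960 − δ) = Φ(0.057) = 0.5227.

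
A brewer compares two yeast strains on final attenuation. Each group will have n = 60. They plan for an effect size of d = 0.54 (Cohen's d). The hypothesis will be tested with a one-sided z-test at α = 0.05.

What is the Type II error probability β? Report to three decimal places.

β ≈ 0.095

Noncentrality parameter: δ = d·√(n/2) = 0.54 × √(60/2) = 2.9577
Critical value for a one-sided test at α = 0.05: z_α = 1.645.
Power = P(Z > 1.645 − δ) = Φ(1.313) = 0.9054.
Type II error: β = 1 − power = 1 − 0.9054 = 0.0946.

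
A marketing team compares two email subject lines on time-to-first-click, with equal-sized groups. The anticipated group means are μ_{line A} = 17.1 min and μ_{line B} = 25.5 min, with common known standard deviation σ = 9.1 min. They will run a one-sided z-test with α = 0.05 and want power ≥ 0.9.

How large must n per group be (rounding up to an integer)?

n = 21 per group

Standardized effect: d = |μ_{line A} − μ_{line B}| / σ = |17.1 − 25.5| / 9.1 = 0.9231
For power 0.9 need Φ(δ − z_{0.05}) = 0.9, so δ = z_{0.05} + z_{0.10} = 1.645 + 1.282 = 2.926.
δ = d·√(n/2) ⇒ n = 2(δ/d)² = 2 × (2.926 / 0.9231)² = 20.10.
Round up to the next whole unit.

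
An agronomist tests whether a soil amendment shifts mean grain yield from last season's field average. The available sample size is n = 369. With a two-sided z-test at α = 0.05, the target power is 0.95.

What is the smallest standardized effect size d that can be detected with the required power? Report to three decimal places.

d ≈ 0.188

Need Φ(δ − 1.960) = 0.95, so δ = 1.960 + 1.645 = 3.605.
(The second rejection-region term Φ(−δ − z_{α/2}) is negligible and dropped.)
δ = d·√n ⇒ d = δ/√n = 3.605/√369 = 0.1877.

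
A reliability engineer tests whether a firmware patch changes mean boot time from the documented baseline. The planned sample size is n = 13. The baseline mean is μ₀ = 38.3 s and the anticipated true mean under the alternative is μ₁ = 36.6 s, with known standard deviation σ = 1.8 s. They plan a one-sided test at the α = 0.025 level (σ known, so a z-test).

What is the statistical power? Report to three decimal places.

Standardized effect: d = |μ₁ − μ₀| / σ = |36.6 − 38.3| / 1.8 = 0.9444
Noncentrality parameter: δ = d·√n = 0.9444 × √13 = 3.4052
One-sided α = 0.025 → critical value z_{0.025} = 1.960.
Power = P(Z > 1.960 − δ) = Φ(1.445) = 0.9258.

Power ≈ 0.926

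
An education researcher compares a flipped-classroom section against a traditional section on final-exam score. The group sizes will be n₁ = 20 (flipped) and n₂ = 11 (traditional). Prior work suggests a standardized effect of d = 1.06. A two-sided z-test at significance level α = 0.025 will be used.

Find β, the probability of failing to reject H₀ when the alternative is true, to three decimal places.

β ≈ 0.280

Noncentrality parameter: δ = d / √(1/n₁ + 1/n₂) = 1.06 / √(1/20 + 1/11) = 2.8238
Two-sided α = 0.025 → critical value z_{0.0125} = 2.241.
Power = Φ(δ − 2.241) + Φ(−δ − 2.241) = Φ(0.582) + Φ(-5.065) = 0.7199 + 0.0000 = 0.7199.
Type II error: β = 1 − power = 1 − 0.7199 = 0.2801.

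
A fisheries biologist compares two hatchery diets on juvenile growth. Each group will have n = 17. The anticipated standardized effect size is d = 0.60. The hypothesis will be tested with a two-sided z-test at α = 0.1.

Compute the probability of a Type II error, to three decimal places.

Noncentrality parameter: δ = d·√(n/2) = 0.60 × √(17/2) = 1.7493
Critical value for a two-sided test at α = 0.1: z_{α/2} = 1.645.
Power = Φ(δ − 1.645) + Φ(−δ − 1.645) = Φ(0.104) + Φ(-3.394) = 0.5416 + 0.0003 = 0.5419.
Type II error: β = 1 − power = 1 − 0.5419 = 0.4581.

β ≈ 0.458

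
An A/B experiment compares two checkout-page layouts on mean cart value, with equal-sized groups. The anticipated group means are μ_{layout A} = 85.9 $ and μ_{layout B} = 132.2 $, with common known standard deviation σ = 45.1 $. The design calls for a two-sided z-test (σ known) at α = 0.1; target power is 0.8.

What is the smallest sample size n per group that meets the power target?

Standardized effect: d = |μ_{layout A} − μ_{layout B}| / σ = |85.9 − 132.2| / 45.1 = 1.0266
Set Φ(δ − 1.645) = 0.8; then δ − 1.645 = Φ⁻¹(0.8) = 0.842, giving δ = 2.486.
(The Φ(−δ − z_{α/2}) term is vanishingly small for δ > 0 and is dropped in the standard sample-size formula.)
δ = d·√(n/2) ⇒ n = 2(δ/d)² = 2 × (2.486 / 1.0266)² = 11.73.
Round up to the next whole unit.

n = 12 per group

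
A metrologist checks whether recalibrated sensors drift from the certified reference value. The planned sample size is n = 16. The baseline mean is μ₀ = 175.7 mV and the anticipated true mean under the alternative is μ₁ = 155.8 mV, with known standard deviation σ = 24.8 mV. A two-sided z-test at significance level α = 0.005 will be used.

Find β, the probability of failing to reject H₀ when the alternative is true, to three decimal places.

Standardized effect: d = |μ₁ − μ₀| / σ = |155.8 − 175.7| / 24.8 = 0.8024
Noncentrality parameter: δ = d·√n = 0.8024 × √16 = 3.2097
Two-sided α = 0.005 → critical value z_{0.0025} = 2.807.
Power = Φ(δ − 2.807) + Φ(−δ − 2.807) = Φ(0.403) + Φ(-6.017) = 0.6564 + 0.0000 = 0.6564.
Type II error: β = 1 − power = 1 − 0.6564 = 0.3436.

β ≈ 0.344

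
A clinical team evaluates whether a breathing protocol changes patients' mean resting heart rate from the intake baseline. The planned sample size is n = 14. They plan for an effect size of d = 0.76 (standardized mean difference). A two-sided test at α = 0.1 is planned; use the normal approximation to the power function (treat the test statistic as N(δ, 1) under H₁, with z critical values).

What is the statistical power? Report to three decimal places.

Power ≈ 0.885

Noncentrality parameter: δ = d·√n = 0.76 × √14 = 2.8437
Two-sided α = 0.1 → critical value z_{0.05} = 1.645.
Power = Φ(δ − 1.645) + Φ(−δ − 1.645) = Φ(1.199) + Φ(-4.489) = 0.8847 + 0.0000 = 0.8847.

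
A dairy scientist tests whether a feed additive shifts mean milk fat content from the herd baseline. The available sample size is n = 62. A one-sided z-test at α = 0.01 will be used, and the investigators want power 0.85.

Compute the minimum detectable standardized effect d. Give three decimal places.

d ≈ 0.427

Need Φ(δ − 2.326) = 0.85, so δ = 2.326 + 1.036 = 3.363.
δ = d·√n ⇒ d = δ/√n = 3.363/√62 = 0.4271.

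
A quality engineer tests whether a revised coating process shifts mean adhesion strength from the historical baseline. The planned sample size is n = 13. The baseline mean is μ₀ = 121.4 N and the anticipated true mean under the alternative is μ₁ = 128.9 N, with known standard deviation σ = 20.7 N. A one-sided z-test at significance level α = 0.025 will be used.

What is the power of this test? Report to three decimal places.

Standardized effect: d = |μ₁ − μ₀| / σ = |128.9 − 121.4| / 20.7 = 0.3623
Noncentrality parameter: δ = d·√n = 0.3623 × √13 = 1.3064
One-sided α = 0.025 → critical value z_{0.025} = 1.960.
Power = Φ(δ − 1.960) = Φ(-0.654) = 0.2567.

Power ≈ 0.257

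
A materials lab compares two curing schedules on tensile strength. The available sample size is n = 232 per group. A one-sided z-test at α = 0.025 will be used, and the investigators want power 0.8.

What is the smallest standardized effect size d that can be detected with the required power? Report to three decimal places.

d ≈ 0.260

Need Φ(δ − 1.960) = 0.8, so δ = 1.960 + 0.842 = 2.802.
δ = d·√(n/2) ⇒ d = δ/√(n/2) = 2.802/√(232/2) = 0.2601.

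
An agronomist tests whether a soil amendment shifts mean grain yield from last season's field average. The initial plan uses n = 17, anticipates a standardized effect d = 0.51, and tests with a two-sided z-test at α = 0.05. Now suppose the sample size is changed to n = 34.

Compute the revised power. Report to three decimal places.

Power ≈ 0.845

With n = 34: δ = d·√n = 0.51 × √34 = 2.9738. Critical value z_{0.025} = 1.960.
Revised power = Φ(δ − 1.960) + Φ(−δ − 1.960) = Φ(1.014) + Φ(-4.934) = 0.8447 + 0.0000 = 0.8447.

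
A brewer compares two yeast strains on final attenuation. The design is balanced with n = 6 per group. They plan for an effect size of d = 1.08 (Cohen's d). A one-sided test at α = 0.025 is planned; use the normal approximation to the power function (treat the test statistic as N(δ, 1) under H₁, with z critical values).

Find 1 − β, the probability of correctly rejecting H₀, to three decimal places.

Noncentrality parameter: δ = d·√(n/2) = 1.08 × √(6/2) = 1.8706
One-sided α = 0.025 → critical value z_{0.025} = 1.960.
Power = P(Z > 1.960 − δ) = Φ(-0.089) = 0.4644.

Power ≈ 0.464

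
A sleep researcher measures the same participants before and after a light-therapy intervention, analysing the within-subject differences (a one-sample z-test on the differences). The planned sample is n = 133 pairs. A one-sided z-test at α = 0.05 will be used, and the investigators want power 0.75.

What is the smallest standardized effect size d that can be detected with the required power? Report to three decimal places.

Required noncentrality: δ = z_{0.05} + z_{0.25} = 1.645 + 0.674 = 2.319.
δ = d·√n ⇒ d = δ/√n = 2.319/√133 = 0.2011.

d ≈ 0.201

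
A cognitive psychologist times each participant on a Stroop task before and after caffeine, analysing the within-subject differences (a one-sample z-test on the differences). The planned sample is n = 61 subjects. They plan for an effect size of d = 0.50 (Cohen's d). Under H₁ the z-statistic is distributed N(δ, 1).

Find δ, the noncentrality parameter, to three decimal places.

δ ≈ 3.905

The noncentrality parameter scales effect size by the design's sample-size factor: δ = d·√n = 0.50 × √61 = 3.9051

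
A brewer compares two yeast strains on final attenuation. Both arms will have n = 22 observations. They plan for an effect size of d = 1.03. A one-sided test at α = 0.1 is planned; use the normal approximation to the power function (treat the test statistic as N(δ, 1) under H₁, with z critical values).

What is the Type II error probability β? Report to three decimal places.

Noncentrality parameter: δ = d·√(n/2) = 1.03 × √(22/2) = 3.4161
One-sided α = 0.1 → critical value z_{0.1} = 1.282.
Power = P(Z > 1.282 − δ) = Φ(2.135) = 0.9836.
Type II error: β = 1 − power = 1 − 0.9836 = 0.0164.

β ≈ 0.016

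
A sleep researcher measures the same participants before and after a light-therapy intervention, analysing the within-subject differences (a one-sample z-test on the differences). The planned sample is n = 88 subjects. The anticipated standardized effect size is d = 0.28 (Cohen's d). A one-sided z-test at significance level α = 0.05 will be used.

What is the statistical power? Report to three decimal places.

Power ≈ 0.837

Noncentrality parameter: δ = d·√n = 0.28 × √88 = 2.6266
Critical value for a one-sided test at α = 0.05: z_α = 1.645.
Power = P(Z > 1.645 − δ) = Φ(0.982) = 0.8369.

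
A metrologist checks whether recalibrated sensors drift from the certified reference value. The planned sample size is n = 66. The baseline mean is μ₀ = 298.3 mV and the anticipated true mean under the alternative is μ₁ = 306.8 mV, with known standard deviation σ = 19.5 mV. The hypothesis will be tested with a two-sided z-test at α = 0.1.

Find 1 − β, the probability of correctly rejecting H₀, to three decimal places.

Standardized effect: d = |μ₁ − μ₀| / σ = |306.8 − 298.3| / 19.5 = 0.4359
Noncentrality parameter: δ = d·√n = 0.4359 × √66 = 3.5412
Critical value for a two-sided test at α = 0.1: z_{α/2} = 1.645.
Power = Φ(δ − 1.645) + Φ(−δ − 1.645) = Φ(1.896) + Φ(-5.186) = 0.9710 + 0.0000 = 0.9710.

Power ≈ 0.971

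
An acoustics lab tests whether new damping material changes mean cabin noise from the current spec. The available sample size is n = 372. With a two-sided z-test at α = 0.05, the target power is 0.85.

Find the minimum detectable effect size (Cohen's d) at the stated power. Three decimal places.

d ≈ 0.155

Need Φ(δ − 1.960) = 0.85, so δ = 1.960 + 1.036 = 2.996.
(Lower-tail contribution to power is negligible for δ > 0.)
δ = d·√n ⇒ d = δ/√n = 2.996/√372 = 0.1554.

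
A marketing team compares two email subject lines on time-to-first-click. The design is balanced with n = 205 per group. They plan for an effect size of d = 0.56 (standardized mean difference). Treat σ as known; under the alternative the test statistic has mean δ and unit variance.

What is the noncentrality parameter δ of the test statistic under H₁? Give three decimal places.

δ ≈ 5.670

The noncentrality parameter scales effect size by the design's sample-size factor: δ = d·√(n/2) = 0.56 × √(205/2) = 5.6696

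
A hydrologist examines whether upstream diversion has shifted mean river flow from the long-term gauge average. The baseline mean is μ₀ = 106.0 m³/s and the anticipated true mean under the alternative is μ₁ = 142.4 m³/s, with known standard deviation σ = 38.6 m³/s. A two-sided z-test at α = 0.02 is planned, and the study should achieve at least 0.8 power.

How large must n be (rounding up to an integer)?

n = 12

Standardized effect: d = |μ₁ − μ₀| / σ = |142.4 − 106.0| / 38.6 = 0.9430
Set Φ(δ − 2.326) = 0.8; then δ − 2.326 = Φ⁻¹(0.8) = 0.842, giving δ = 3.168.
(The Φ(−δ − z_{α/2}) term is vanishingly small for δ > 0 and is dropped in the standard sample-size formula.)
δ = d·√n ⇒ n = (δ/d)² = (3.168 / 0.9430)² = 11.29.
Round up to the next whole unit.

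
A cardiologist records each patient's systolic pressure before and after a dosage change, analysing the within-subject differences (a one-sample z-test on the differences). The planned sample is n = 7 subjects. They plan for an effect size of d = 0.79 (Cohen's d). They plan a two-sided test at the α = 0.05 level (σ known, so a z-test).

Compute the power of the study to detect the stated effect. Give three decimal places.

Noncentrality parameter: λ = d·√n = 0.79 × √7 = 2.0901
Two-sided α = 0.05 → critical value z_{0.025} = 1.960.
Power = Φ(λ − 1.960) + Φ(−λ − 1.960) = Φ(0.130) + Φ(-4.050) = 0.5518 + 0.0000 = 0.5518.

Power ≈ 0.552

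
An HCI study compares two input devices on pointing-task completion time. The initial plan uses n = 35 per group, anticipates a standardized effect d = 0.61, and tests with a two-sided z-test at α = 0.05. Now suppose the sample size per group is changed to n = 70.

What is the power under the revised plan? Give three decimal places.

Power ≈ 0.950

With n = 70 per group: δ = d·√(n/2) = 0.61 × √(70/2) = 3.6088. Critical value z_{0.025} = 1.960.
Revised power = Φ(δ − 1.960) + Φ(−δ − 1.960) = Φ(1.649) + Φ(-5.569) = 0.9504 + 0.0000 = 0.9504.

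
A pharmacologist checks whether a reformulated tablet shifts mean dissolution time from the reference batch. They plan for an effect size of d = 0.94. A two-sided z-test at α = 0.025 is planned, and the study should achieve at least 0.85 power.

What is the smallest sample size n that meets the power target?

n = 13

Set Φ(δ − 2.241) = 0.85; then δ − 2.241 = Φ⁻¹(0.85) = 1.036, giving δ = 3.278.
(The Φ(−δ − z_{α/2}) term is vanishingly small for δ > 0 and is dropped in the standard sample-size formula.)
δ = d·√n ⇒ n = (δ/d)² = (3.278 / 0.94)² = 12.16.
Rounding up, n = 13.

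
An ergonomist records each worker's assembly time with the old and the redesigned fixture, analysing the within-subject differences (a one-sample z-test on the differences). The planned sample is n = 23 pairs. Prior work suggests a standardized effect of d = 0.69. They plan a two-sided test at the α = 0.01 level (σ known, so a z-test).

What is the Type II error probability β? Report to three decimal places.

Noncentrality parameter: δ = d·√n = 0.69 × √23 = 3.3091
Critical value for a two-sided test at α = 0.01: z_{α/2} = 2.576.
Power = Φ(δ − 2.576) + Φ(−δ − 2.576) = Φ(0.733) + Φ(-5.885) = 0.7683 + 0.0000 = 0.7683.
Type II error: β = 1 − power = 1 − 0.7683 = 0.2317.

β ≈ 0.232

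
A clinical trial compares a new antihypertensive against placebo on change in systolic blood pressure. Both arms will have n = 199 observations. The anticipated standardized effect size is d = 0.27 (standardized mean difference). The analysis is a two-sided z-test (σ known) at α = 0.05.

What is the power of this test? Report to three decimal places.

Power ≈ 0.768

Noncentrality parameter: δ = d·√(n/2) = 0.27 × √(199/2) = 2.6932
Two-sided α = 0.05 → critical value z_{0.025} = 1.960.
Power = Φ(δ − 1.960) + Φ(−δ − 1.960) = Φ(0.733) + Φ(-4.653) = 0.7683 + 0.0000 = 0.7683.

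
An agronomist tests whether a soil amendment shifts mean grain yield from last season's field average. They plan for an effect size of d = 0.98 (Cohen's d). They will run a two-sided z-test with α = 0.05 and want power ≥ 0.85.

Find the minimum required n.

n = 10

Set Φ(δ − 1.960) = 0.85; then δ − 1.960 = Φ⁻¹(0.85) = 1.036, giving δ = 2.996.
(Ignoring the negligible lower-tail rejection probability gives the usual closed-form inversion.)
δ = d·√n ⇒ n = (δ/d)² = (2.996 / 0.98)² = 9.35.
Round up to the next whole unit.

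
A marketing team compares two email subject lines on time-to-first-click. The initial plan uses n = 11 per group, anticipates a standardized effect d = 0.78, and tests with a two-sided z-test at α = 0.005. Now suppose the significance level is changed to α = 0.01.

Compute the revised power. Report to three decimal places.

δ = d·√(n/2) = 0.78 × √(11/2) = 1.8293 (unchanged). New critical value: z_{0.005} = 2.576.
Revised power = Φ(δ − 2.576) + Φ(−δ − 2.576) = Φ(-0.747) + Φ(-4.405) = 0.2277 + 0.0000 = 0.2277.

Power ≈ 0.228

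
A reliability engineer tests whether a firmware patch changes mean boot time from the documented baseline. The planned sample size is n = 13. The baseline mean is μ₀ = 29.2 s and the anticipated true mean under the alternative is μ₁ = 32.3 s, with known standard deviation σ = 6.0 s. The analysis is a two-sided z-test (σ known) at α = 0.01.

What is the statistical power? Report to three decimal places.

Standardized effect: d = |μ₁ − μ₀| / σ = |32.3 − 29.2| / 6.0 = 0.5167
Noncentrality parameter: δ = d·√n = 0.5167 × √13 = 1.8629
Critical value for a two-sided test at α = 0.01: z_{α/2} = 2.576.
Power = Φ(δ − 2.576) + Φ(−δ − 2.576) = Φ(-0.713) + Φ(-4.439) = 0.2379 + 0.0000 = 0.2379.

Power ≈ 0.238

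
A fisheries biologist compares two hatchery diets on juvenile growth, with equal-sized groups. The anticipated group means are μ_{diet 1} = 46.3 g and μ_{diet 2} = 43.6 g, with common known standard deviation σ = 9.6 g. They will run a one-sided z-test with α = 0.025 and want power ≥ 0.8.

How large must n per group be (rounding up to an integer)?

n = 199 per group

Standardized effect: d = |μ_{diet 1} − μ_{diet 2}| / σ = |46.3 − 43.6| / 9.6 = 0.2813
For power 0.8 need Φ(δ − z_{0.025}) = 0.8, so δ = z_{0.025} + z_{0.20} = 1.960 + 0.842 = 2.802.
δ = d·√(n/2) ⇒ n = 2(δ/d)² = 2 × (2.802 / 0.2813)² = 198.45.
Rounding up, n = 199 per group.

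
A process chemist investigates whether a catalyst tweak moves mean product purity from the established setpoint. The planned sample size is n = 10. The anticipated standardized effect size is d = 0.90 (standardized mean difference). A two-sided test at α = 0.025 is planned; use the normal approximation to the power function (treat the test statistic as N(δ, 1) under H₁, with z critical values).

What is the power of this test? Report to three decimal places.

Power ≈ 0.727

Noncentrality parameter: λ = d·√n = 0.90 × √10 = 2.8460
Two-sided α = 0.025 → critical value z_{0.0125} = 2.241.
Power = Φ(λ − 2.241) + Φ(−λ − 2.241) = Φ(0.605) + Φ(-5.087) = 0.7273 + 0.0000 = 0.7273.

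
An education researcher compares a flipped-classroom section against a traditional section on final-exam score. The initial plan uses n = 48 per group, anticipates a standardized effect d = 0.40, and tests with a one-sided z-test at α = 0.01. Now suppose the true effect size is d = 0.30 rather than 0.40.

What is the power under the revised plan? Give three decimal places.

Power ≈ 0.196

With d = 0.30: δ = d·√(n/2) = 0.30 × √(48/2) = 1.4697. Critical value z_{0.01} = 2.326.
Revised power = Φ(δ − 2.326) = Φ(-0.857) = 0.1958.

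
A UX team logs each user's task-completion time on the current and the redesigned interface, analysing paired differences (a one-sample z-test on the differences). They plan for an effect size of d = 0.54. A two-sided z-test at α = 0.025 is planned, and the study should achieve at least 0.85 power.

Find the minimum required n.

Set Φ(δ − 2.241) = 0.85; then δ − 2.241 = Φ⁻¹(0.85) = 1.036, giving δ = 3.278.
(Ignoring the negligible lower-tail rejection probability gives the usual closed-form inversion.)
δ = d·√n ⇒ n = (δ/d)² = (3.278 / 0.54)² = 36.85.
Rounding up, n = 37.

n = 37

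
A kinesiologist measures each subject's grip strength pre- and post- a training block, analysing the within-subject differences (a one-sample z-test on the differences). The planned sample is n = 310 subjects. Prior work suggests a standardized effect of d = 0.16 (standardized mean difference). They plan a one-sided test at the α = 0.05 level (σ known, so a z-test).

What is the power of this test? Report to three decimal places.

Noncentrality parameter: δ = d·√n = 0.16 × √310 = 2.8171
Critical value for a one-sided test at α = 0.05: z_α = 1.645.
Power = Φ(δ − 1.645) = Φ(1.172) = 0.8794.

Power ≈ 0.879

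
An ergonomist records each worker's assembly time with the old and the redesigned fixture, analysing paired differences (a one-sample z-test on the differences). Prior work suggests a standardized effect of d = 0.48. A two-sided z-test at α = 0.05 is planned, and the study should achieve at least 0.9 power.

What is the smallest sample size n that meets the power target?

n = 46

Set Φ(δ − 1.960) = 0.9; then δ − 1.960 = Φ⁻¹(0.9) = 1.282, giving δ = 3.242.
(For δ > 0 the lower-tail rejection region contributes negligibly to power, so the one-term inversion is standard.)
δ = d·√n ⇒ n = (δ/d)² = (3.242 / 0.48)² = 45.61.
Round up to the next whole unit.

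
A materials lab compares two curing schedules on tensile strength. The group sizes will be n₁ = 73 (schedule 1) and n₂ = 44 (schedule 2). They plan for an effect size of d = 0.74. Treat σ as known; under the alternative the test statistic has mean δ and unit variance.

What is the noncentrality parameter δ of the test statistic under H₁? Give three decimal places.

The noncentrality parameter scales effect size by the design's sample-size factor: δ = d / √(1/n₁ + 1/n₂) = 0.74 / √(1/73 + 1/44) = 3.8773

δ ≈ 3.877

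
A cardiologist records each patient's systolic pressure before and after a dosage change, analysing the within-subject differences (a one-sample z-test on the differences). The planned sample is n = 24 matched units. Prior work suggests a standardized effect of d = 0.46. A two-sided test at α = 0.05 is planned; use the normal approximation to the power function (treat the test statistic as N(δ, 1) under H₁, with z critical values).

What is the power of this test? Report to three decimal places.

Noncentrality parameter: δ = d·√n = 0.46 × √24 = 2.2535
Two-sided α = 0.05 → critical value z_{0.025} = 1.960.
Power = Φ(δ − 1.960) + Φ(−δ − 1.960) = Φ(0.294) + Φ(-4.213) = 0.6155 + 0.0000 = 0.6155.

Power ≈ 0.615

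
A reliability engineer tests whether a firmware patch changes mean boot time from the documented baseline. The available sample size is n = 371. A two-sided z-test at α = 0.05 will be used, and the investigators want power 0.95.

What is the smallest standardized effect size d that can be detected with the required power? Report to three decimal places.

d ≈ 0.187

Need Φ(δ − 1.960) = 0.95, so δ = 1.960 + 1.645 = 3.605.
(Lower-tail contribution to power is negligible for δ > 0.)
δ = d·√n ⇒ d = δ/√n = 3.605/√371 = 0.1872.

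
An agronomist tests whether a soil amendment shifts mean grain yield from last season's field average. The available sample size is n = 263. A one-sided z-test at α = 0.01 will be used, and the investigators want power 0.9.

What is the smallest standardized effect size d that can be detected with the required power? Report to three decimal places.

Required noncentrality: δ = z_{0.01} + z_{0.10} = 2.326 + 1.282 = 3.608.
δ = d·√n ⇒ d = δ/√n = 3.608/√263 = 0.2225.

d ≈ 0.222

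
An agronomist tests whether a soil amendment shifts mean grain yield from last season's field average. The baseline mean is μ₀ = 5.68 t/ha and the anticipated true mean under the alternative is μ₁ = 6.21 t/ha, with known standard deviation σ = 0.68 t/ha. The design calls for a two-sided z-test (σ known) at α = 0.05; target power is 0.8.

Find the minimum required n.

n = 13

Standardized effect: d = |μ₁ − μ₀| / σ = |6.21 − 5.68| / 0.68 = 0.7794
Set Φ(δ − 1.960) = 0.8; then δ − 1.960 = Φ⁻¹(0.8) = 0.842, giving δ = 2.802.
(Ignoring the negligible lower-tail rejection probability gives the usual closed-form inversion.)
δ = d·√n ⇒ n = (δ/d)² = (2.802 / 0.7794)² = 12.92.
Rounding up, n = 13.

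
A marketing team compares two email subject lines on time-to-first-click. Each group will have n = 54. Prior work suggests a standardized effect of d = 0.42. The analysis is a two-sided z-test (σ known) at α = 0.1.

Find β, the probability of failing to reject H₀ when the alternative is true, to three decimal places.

β ≈ 0.295

Noncentrality parameter: δ = d·√(n/2) = 0.42 × √(54/2) = 2.1824
Two-sided α = 0.1 → critical value z_{0.05} = 1.645.
Power = Φ(δ − 1.645) + Φ(−δ − 1.645) = Φ(0.538) + Φ(-3.827) = 0.7045 + 0.0001 = 0.7046.
Type II error: β = 1 − power = 1 − 0.7046 = 0.2954.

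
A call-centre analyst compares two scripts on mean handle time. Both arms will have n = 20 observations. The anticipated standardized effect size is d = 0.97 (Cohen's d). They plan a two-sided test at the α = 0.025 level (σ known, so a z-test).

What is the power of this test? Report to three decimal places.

Power ≈ 0.796

Noncentrality parameter: δ = d·√(n/2) = 0.97 × √(20/2) = 3.0674
Critical value for a two-sided test at α = 0.025: z_{α/2} = 2.241.
Power = Φ(δ − 2.241) + Φ(−δ − 2.241) = Φ(0.826) + Φ(-5.309) = 0.7956 + 0.0000 = 0.7956.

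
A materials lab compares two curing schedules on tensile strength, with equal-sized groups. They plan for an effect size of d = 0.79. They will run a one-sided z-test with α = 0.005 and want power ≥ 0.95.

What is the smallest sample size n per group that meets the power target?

n = 58 per group

Set Φ(δ − 2.576) = 0.95; then δ − 2.576 = Φ⁻¹(0.95) = 1.645, giving δ = 4.221.
δ = d·√(n/2) ⇒ n = 2(δ/d)² = 2 × (4.221 / 0.79)² = 57.09.
Round up to the next whole unit.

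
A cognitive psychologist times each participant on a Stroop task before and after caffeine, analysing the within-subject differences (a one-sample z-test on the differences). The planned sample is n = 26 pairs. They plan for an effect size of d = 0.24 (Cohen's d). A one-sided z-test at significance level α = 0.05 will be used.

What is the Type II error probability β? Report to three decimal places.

β ≈ 0.663

Noncentrality parameter: δ = d·√n = 0.24 × √26 = 1.2238
Critical value for a one-sided test at α = 0.05: z_α = 1.645.
Power = P(Z > 1.645 − δ) = Φ(-0.421) = 0.3368.
Type II error: β = 1 − power = 1 − 0.3368 = 0.6632.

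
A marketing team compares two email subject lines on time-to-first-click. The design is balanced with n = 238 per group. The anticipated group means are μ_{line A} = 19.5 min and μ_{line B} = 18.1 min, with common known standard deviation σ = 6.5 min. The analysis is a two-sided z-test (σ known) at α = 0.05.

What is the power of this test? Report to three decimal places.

Power ≈ 0.652

Standardized effect: d = |μ_{line A} − μ_{line B}| / σ = |19.5 − 18.1| / 6.5 = 0.2154
Noncentrality parameter: δ = d·√(n/2) = 0.2154 × √(238/2) = 2.3496
Two-sided α = 0.05 → critical value z_{0.025} = 1.960.
Power = Φ(δ − 1.960) + Φ(−δ − 1.960) = Φ(0.390) + Φ(-4.310) = 0.6516 + 0.0000 = 0.6516.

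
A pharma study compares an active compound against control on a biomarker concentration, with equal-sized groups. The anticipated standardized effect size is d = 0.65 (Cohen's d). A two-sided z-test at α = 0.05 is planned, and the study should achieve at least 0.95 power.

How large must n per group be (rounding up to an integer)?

For power 0.95 need Φ(δ − z_{0.025}) = 0.95, so δ = z_{0.025} + z_{0.05} = 1.960 + 1.645 = 3.605.
(For δ > 0 the lower-tail rejection region contributes negligibly to power, so the one-term inversion is standard.)
δ = d·√(n/2) ⇒ n = 2(δ/d)² = 2 × (3.605 / 0.65)² = 61.51.
Rounding up, n = 62 per group.

n = 62 per group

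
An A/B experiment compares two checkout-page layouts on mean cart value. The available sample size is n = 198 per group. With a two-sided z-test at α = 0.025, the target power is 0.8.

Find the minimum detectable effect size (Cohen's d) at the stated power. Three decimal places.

Required noncentrality: δ = z_{0.0125} + z_{0.20} = 2.241 + 0.842 = 3.083.
(Lower-tail contribution to power is negligible for δ > 0.)
δ = d·√(n/2) ⇒ d = δ/√(n/2) = 3.083/√(198/2) = 0.3099.

d ≈ 0.310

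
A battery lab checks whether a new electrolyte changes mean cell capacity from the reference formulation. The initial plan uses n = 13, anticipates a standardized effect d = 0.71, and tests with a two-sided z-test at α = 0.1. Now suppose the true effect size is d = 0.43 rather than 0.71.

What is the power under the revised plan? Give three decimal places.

With d = 0.43: δ = d·√n = 0.43 × √13 = 1.5504. Critical value z_{0.05} = 1.645.
Revised power = Φ(δ − 1.645) + Φ(−δ − 1.645) = Φ(-0.094) + Φ(-3.195) = 0.4624 + 0.0007 = 0.4631.

Power ≈ 0.463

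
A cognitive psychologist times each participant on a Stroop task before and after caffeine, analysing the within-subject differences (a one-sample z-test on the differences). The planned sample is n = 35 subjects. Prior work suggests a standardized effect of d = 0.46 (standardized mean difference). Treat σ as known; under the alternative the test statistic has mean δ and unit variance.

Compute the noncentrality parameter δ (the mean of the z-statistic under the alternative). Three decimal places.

The noncentrality parameter scales effect size by the design's sample-size factor: δ = d·√n = 0.46 × √35 = 2.7214

δ ≈ 2.721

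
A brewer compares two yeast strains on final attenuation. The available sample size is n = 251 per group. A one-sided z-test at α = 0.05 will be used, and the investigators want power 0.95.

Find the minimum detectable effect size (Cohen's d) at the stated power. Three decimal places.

d ≈ 0.294

Required noncentrality: δ = z_{0.05} + z_{0.05} = 1.645 + 1.645 = 3.290.
δ = d·√(n/2) ⇒ d = δ/√(n/2) = 3.290/√(251/2) = 0.2937.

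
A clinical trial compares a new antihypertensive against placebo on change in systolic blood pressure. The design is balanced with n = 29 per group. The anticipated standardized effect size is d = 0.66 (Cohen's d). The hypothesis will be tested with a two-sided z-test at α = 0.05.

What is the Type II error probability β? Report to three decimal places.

β ≈ 0.290

Noncentrality parameter: δ = d·√(n/2) = 0.66 × √(29/2) = 2.5132
Two-sided α = 0.05 → critical value z_{0.025} = 1.960.
Power = Φ(δ − 1.960) + Φ(−δ − 1.960) = Φ(0.553) + Φ(-4.473) = 0.7100 + 0.0000 = 0.7100.
Type II error: β = 1 − power = 1 − 0.7100 = 0.2900.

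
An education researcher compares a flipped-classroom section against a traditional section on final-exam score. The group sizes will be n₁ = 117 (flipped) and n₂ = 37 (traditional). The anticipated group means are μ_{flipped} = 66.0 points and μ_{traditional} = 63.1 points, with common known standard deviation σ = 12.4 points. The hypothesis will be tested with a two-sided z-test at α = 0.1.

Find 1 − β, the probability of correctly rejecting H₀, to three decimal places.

Standardized effect: d = |μ_{flipped} − μ_{traditional}| / σ = |66.0 − 63.1| / 12.4 = 0.2339
Noncentrality parameter: δ = d / √(1/n₁ + 1/n₂) = 0.2339 / √(1/117 + 1/37) = 1.2400
Two-sided α = 0.1 → critical value z_{0.05} = 1.645.
Power = Φ(δ − 1.645) + Φ(−δ − 1.645) = Φ(-0.405) + Φ(-2.885) = 0.3428 + 0.0020 = 0.3447.

Power ≈ 0.345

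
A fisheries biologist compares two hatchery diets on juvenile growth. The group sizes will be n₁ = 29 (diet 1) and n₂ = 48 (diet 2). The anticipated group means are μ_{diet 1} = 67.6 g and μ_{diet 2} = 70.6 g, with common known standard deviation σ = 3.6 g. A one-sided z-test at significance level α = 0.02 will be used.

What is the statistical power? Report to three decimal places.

Standardized effect: d = |μ_{diet 1} − μ_{diet 2}| / σ = |67.6 − 70.6| / 3.6 = 0.8333
Noncentrality parameter: λ = d / √(1/n₁ + 1/n₂) = 0.8333 / √(1/29 + 1/48) = 3.5432
One-sided α = 0.02 → critical value z_{0.02} = 2.054.
Power = Φ(λ − 2.054) = Φ(1.489) = 0.9318.

Power ≈ 0.932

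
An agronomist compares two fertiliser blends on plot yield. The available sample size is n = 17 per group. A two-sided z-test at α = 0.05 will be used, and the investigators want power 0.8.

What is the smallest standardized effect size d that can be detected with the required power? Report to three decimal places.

Required noncentrality: δ = z_{0.025} + z_{0.20} = 1.960 + 0.842 = 2.802.
(The second rejection-region term Φ(−δ − z_{α/2}) is negligible and dropped.)
δ = d·√(n/2) ⇒ d = δ/√(n/2) = 2.802/√(17/2) = 0.9609.

d ≈ 0.961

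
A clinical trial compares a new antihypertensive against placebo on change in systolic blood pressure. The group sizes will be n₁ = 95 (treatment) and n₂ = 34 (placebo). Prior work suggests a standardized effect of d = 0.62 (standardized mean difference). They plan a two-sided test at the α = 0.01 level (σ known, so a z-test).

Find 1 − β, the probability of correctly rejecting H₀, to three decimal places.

Noncentrality parameter: δ = d / √(1/n₁ + 1/n₂) = 0.62 / √(1/95 + 1/34) = 3.1024
Two-sided α = 0.01 → critical value z_{0.005} = 2.576.
Power = Φ(δ − 2.576) + Φ(−δ − 2.576) = Φ(0.527) + Φ(-5.678) = 0.7008 + 0.0000 = 0.7008.

Power ≈ 0.701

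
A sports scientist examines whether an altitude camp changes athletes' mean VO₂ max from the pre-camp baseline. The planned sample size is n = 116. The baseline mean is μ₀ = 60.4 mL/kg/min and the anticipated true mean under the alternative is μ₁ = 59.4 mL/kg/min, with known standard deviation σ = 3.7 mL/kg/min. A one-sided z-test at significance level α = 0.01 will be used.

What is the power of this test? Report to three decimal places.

Standardized effect: d = |μ₁ − μ₀| / σ = |59.4 − 60.4| / 3.7 = 0.2703
Noncentrality parameter: δ = d·√n = 0.2703 × √116 = 2.9109
Critical value for a one-sided test at α = 0.01: z_α = 2.326.
Power = P(Z > 2.326 − δ) = Φ(0.585) = 0.7206.

Power ≈ 0.721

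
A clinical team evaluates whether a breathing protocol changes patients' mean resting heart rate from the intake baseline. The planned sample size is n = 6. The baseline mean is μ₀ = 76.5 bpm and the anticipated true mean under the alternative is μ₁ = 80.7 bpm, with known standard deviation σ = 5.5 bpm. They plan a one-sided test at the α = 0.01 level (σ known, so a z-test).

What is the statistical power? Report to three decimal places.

Power ≈ 0.324

Standardized effect: d = |μ₁ − μ₀| / σ = |80.7 − 76.5| / 5.5 = 0.7636
Noncentrality parameter: δ = d·√n = 0.7636 × √6 = 1.8705
Critical value for a one-sided test at α = 0.01: z_α = 2.326.
Power = P(Z > 2.326 − δ) = Φ(-0.456) = 0.3243.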